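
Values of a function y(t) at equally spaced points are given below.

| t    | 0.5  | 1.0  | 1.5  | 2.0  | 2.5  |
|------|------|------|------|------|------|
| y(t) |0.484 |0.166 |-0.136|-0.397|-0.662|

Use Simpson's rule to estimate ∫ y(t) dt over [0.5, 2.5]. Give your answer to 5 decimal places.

h = 0.5, n = 4.
(h/3)·[y₀ + 4y₁ + 2y₂ + 4y₃ + y₄] = 0.166667·(-1.374) = -0.22900.

-0.22900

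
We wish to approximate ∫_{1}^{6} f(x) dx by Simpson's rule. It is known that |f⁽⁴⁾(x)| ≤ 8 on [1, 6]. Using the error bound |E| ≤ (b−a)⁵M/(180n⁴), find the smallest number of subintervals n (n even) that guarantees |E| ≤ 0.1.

Need 25000/(180n⁴) ≤ 0.1.
n⁴ ≥ 25000/(180·0.1) = 1388.89 ⇒ n ≥ 6.1047, so the smallest even n is 8. (n must be even for Simpson's rule.)

8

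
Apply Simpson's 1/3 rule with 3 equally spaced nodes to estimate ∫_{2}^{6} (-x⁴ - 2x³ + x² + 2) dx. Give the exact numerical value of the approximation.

-2120

h = (6 − 2)/2 = 2.
Nodes x₀,…,x₂ = 2, 4, 6.
f(x) = -x⁴ - 2x³ + x² + 2: f₀=-26, f₁=-366, f₂=-1690.
(h/3)·[f₀ + 4f₁ + f₂] = 0.666667·(-3180) = -2120.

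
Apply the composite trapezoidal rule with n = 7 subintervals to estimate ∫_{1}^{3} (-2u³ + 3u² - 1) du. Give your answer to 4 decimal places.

-16.2449

h = (3 − 1)/7 = 0.285714.
Nodes u₀,…,u₇ = 1, 1.285714, 1.571429, 1.857143, 2.142857, 2.428571, 2.714286, 3.
f(u) = -2u³ + 3u² - 1: f₀=0, f₁=-0.291545, f₂=-1.352770, f₃=-3.463557, f₄=-6.903790, f₅=-11.953353, f₆=-18.892128, f₇=-28.
(h/2)·[f₀ + 2f₁ + 2f₂ + 2f₃ + 2f₄ + 2f₅ + 2f₆ + f₇] = 0.142857·(-113.714286) = -16.2449.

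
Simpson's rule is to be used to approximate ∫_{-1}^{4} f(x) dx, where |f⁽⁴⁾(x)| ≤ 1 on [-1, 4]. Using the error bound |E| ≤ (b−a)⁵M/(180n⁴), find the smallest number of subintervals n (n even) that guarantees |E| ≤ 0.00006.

24

Need 3125/(180n⁴) ≤ 0.00006.
n⁴ ≥ 3125/(180·0.00006) = 289352 ⇒ n ≥ 23.1930, so the smallest even n is 24. (n must be even for Simpson's rule.)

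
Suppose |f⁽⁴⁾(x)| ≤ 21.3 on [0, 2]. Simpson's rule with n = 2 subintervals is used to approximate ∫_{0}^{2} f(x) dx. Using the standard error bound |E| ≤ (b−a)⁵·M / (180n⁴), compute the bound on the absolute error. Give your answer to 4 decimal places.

0.2367

|E| ≤ (2)⁵·21.3 / (180·2⁴) = 681.6/2880 = 0.2367.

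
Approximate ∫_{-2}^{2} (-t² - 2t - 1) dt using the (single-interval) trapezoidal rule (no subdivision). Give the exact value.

-20

T = (b−a)/2 · [f(-2) + f(2)] = 2·[(-1) + (-9)] = -20.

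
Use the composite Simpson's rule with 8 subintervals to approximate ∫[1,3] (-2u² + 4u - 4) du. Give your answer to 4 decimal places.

-9.3333

h = (3 − 1)/8 = 0.25.
Nodes u₀,…,u₈ = 1, 1.25, 1.5, 1.75, 2, 2.25, 2.5, 2.75, 3.
f(u) = -2u² + 4u - 4: f₀=-2, f₁=-2.125, f₂=-2.5, f₃=-3.125, f₄=-4, f₅=-5.125, f₆=-6.5, f₇=-8.125, f₈=-10.
(h/3)·[f₀ + 4f₁ + 2f₂ + 4f₃ + 2f₄ + 4f₅ + 2f₆ + 4f₇ + f₈] = 0.083333·(-112) = -9.3333.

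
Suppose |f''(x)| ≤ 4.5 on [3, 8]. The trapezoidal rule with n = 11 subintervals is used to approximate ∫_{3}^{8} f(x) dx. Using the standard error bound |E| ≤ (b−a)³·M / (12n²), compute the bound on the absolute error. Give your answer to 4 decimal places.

|E| ≤ (5)³·4.5 / (12·11²) = 562.5/1452 = 0.3874.

0.3874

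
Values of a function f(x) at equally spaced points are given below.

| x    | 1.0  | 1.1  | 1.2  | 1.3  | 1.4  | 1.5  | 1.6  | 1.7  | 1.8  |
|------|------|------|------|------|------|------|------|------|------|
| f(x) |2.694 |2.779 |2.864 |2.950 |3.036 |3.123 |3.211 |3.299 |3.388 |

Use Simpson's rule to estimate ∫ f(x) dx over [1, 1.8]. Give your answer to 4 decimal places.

2.4303

h = 0.1, n = 8.
(h/3)·[y₀ + 4y₁ + 2y₂ + 4y₃ + 2y₄ + 4y₅ + 2y₆ + 4y₇ + y₈] = 0.033333·(72.908) = 2.4303.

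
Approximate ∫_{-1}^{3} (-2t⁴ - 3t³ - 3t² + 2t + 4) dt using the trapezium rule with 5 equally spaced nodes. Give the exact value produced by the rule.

-188

h = (3 − (-1))/4 = 1.
Nodes t₀,…,t₄ = -1, 0, 1, 2, 3.
f(t) = -2t⁴ - 3t³ - 3t² + 2t + 4: f₀=0, f₁=4, f₂=-2, f₃=-60, f₄=-260.
(h/2)·[f₀ + 2f₁ + 2f₂ + 2f₃ + f₄] = 0.5·(-376) = -188.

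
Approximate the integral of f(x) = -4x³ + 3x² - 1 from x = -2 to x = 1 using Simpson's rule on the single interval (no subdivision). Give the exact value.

21

S = (b−a)/6 · [f(-2) + 4f(-0.5) + f(1)] = 0.5·[43 + 4·0.25 + (-2)] = 21.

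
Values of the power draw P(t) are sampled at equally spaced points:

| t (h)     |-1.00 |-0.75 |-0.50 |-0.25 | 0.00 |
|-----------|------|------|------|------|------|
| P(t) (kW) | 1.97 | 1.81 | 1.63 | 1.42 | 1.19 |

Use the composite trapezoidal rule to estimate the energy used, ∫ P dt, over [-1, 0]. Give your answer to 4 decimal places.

1.6100

h = 0.25, n = 4.
(h/2)·[y₀ + 2y₁ + 2y₂ + 2y₃ + y₄] = 0.125·(12.88) = 1.6100.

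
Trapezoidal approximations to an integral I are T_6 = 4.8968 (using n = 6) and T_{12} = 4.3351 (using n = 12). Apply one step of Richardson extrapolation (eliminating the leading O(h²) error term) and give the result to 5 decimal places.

4.14787

R = (4·T_{12} − T_6) / 3 = (4·4.3351 − 4.8968)/3 = (12.4436)/3 = 4.14787.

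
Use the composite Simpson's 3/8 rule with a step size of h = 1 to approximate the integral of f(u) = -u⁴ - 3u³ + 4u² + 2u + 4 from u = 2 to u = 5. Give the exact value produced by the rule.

-887.25

h = (5 − 2)/3 = 1.
Nodes u₀,…,u₃ = 2, 3, 4, 5.
f(u) = -u⁴ - 3u³ + 4u² + 2u + 4: f₀=-16, f₁=-116, f₂=-372, f₃=-886.
(3h/8)·[f₀ + 3f₁ + 3f₂ + f₃] = 0.375·(-2366) = -887.25.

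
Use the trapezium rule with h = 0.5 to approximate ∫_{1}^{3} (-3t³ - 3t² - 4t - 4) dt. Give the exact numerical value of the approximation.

-111.75

h = (3 − 1)/4 = 0.5.
Nodes t₀,…,t₄ = 1, 1.5, 2, 2.5, 3.
f(t) = -3t³ - 3t² - 4t - 4: f₀=-14, f₁=-26.875, f₂=-48, f₃=-79.625, f₄=-124.
(h/2)·[f₀ + 2f₁ + 2f₂ + 2f₃ + f₄] = 0.25·(-447) = -111.75.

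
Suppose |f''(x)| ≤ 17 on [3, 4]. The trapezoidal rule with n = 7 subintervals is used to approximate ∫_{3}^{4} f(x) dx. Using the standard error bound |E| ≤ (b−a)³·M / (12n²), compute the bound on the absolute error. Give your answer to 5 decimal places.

|E| ≤ (1)³·17 / (12·7²) = 17/588 = 0.02891.

0.02891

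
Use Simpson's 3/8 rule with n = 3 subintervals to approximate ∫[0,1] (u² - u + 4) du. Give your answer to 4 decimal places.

3.8333

h = (1 − 0)/3 = 0.333333.
Nodes u₀,…,u₃ = 0, 0.333333, 0.666667, 1.
f(u) = u² - u + 4: f₀=4, f₁=3.777778, f₂=3.777778, f₃=4.
(3h/8)·[f₀ + 3f₁ + 3f₂ + f₃] = 0.125·(30.666667) = 3.8333.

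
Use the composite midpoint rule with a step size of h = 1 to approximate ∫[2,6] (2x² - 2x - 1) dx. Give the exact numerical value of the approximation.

102

h = (6 − 2)/4 = 1.
Midpoints m₁,…,m₄ = 2.5, 3.5, 4.5, 5.5.
f(m₁)=6.5, f(m₂)=16.5, f(m₃)=30.5, f(m₄)=48.5.
h·[f(m₁) + f(m₂) + f(m₃) + f(m₄)] = 1·(102) = 102.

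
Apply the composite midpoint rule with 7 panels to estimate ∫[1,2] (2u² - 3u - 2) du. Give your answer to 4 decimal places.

-1.8367

h = (2 − 1)/7 = 0.142857.
Midpoints m₁,…,m₇ = 1.071429, 1.214286, 1.357143, 1.5, 1.642857, 1.785714, 1.928571.
f(m₁)=-2.918367, f(m₂)=-2.693878, f(m₃)=-2.387755, f(m₄)=-2, f(m₅)=-1.530612, f(m₆)=-0.979592, f(m₇)=-0.346939.
h·[f(m₁) + f(m₂) + f(m₃) + f(m₄) + f(m₅) + f(m₆) + f(m₇)] = 0.142857·(-12.857143) = -1.8367.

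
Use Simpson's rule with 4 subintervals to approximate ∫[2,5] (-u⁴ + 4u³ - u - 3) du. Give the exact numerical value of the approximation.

-29.2265625

h = (5 − 2)/4 = 0.75.
Nodes u₀,…,u₄ = 2, 2.75, 3.5, 4.25, 5.
f(u) = -u⁴ + 4u³ - u - 3: f₀=11, f₁=20.24609375, f₂=14.9375, f₃=-26.44140625, f₄=-133.
(h/3)·[f₀ + 4f₁ + 2f₂ + 4f₃ + f₄] = 0.25·(-116.90625) = -29.2265625.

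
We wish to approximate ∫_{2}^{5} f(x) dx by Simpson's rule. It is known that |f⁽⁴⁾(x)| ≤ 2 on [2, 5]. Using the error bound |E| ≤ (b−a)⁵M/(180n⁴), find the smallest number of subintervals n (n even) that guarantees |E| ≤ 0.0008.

Need 486/(180n⁴) ≤ 0.0008.
n⁴ ≥ 486/(180·0.0008) = 3375 ⇒ n ≥ 7.6220, so the smallest even n is 8. (n must be even for Simpson's rule.)

8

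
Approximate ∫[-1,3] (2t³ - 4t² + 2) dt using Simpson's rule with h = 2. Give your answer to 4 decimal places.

h = (3 − (-1))/2 = 2.
Nodes t₀,…,t₂ = -1, 1, 3.
f(t) = 2t³ - 4t² + 2: f₀=-4, f₁=0, f₂=20.
(h/3)·[f₀ + 4f₁ + f₂] = 0.666667·(16) = 10.6667.

10.6667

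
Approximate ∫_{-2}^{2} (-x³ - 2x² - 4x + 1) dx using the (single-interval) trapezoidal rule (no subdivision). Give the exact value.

T = (b−a)/2 · [f(-2) + f(2)] = 2·[9 + (-23)] = -28.

-28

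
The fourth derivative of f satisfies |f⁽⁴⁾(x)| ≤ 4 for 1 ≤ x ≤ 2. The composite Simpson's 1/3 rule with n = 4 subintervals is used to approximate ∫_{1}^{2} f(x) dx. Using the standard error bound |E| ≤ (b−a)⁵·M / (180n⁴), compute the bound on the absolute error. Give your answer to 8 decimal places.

|E| ≤ (1)⁵·4 / (180·4⁴) = 4/46080 = 0.00008681.

0.00008681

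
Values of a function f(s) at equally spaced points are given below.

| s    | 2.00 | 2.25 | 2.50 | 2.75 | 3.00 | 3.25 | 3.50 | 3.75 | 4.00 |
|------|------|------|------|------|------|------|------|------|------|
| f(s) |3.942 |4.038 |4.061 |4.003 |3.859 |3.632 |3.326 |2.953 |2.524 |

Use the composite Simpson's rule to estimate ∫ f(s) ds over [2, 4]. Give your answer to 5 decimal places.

h = 0.25, n = 8.
(h/3)·[y₀ + 4y₁ + 2y₂ + 4y₃ + 2y₄ + 4y₅ + 2y₆ + 4y₇ + y₈] = 0.083333·(87.462) = 7.28850.

7.28850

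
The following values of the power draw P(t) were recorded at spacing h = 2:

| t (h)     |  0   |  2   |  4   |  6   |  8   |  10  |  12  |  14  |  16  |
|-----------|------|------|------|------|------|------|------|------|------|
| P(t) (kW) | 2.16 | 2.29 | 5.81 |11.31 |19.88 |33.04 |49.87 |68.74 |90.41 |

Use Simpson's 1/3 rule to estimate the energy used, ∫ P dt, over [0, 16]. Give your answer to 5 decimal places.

470.14000

h = 2, n = 8.
(h/3)·[y₀ + 4y₁ + 2y₂ + 4y₃ + 2y₄ + 4y₅ + 2y₆ + 4y₇ + y₈] = 0.666667·(705.21) = 470.14000.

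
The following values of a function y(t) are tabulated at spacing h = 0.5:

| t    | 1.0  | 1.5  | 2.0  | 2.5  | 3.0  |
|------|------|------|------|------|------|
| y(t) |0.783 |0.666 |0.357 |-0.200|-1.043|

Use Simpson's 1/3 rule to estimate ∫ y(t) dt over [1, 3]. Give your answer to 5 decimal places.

h = 0.5, n = 4.
(h/3)·[y₀ + 4y₁ + 2y₂ + 4y₃ + y₄] = 0.166667·(2.318) = 0.38633.

0.38633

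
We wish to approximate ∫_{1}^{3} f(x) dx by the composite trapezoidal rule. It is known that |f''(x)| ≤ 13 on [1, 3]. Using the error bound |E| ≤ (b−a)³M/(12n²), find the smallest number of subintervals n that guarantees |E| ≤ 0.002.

Need 104/(12n²) ≤ 0.002.
n² ≥ 104/(12·0.002) = 4333.33 ⇒ n ≥ 65.8281, so the smallest n is 66.

66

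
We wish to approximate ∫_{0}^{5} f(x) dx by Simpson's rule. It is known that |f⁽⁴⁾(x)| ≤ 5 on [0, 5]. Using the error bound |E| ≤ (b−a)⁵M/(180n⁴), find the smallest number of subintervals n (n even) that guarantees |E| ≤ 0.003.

14

Need 15625/(180n⁴) ≤ 0.003.
n⁴ ≥ 15625/(180·0.003) = 28935.2 ⇒ n ≥ 13.0424, so the smallest even n is 14. (n must be even for Simpson's rule.)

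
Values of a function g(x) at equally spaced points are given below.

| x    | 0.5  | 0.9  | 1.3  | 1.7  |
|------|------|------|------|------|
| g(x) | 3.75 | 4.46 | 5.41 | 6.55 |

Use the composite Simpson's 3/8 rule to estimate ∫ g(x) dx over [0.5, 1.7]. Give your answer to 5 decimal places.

5.98650

h = 0.4, n = 3.
(3h/8)·[y₀ + 3y₁ + 3y₂ + y₃] = 0.15·(39.91) = 5.98650.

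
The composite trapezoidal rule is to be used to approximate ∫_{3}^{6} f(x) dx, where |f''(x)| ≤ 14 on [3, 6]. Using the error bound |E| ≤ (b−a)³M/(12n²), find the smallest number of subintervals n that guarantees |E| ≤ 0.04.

29

Need 378/(12n²) ≤ 0.04.
n² ≥ 378/(12·0.04) = 787.5 ⇒ n ≥ 28.0624, so the smallest n is 29.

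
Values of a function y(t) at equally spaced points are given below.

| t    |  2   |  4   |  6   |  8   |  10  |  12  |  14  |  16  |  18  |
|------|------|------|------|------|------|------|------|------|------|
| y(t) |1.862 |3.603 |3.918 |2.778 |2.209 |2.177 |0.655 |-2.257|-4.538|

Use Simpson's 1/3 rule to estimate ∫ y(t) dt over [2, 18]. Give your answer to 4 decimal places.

24.0613

h = 2, n = 8.
(h/3)·[y₀ + 4y₁ + 2y₂ + 4y₃ + 2y₄ + 4y₅ + 2y₆ + 4y₇ + y₈] = 0.666667·(36.092) = 24.0613.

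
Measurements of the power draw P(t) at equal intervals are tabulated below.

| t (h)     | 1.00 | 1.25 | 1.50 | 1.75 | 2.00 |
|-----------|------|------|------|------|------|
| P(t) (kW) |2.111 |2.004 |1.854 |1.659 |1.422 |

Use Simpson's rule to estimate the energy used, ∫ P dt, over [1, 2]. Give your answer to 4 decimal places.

h = 0.25, n = 4.
(h/3)·[y₀ + 4y₁ + 2y₂ + 4y₃ + y₄] = 0.083333·(21.893) = 1.8244.

1.8244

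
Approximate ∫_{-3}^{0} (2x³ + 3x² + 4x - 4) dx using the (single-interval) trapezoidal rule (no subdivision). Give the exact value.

T = (b−a)/2 · [f(-3) + f(0)] = 1.5·[(-43) + (-4)] = -70.5.

-70.5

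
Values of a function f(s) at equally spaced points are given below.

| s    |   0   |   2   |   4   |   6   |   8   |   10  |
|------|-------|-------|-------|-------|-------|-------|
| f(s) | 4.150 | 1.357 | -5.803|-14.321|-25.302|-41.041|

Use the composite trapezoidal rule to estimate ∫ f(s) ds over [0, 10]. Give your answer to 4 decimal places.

h = 2, n = 5.
(h/2)·[y₀ + 2y₁ + 2y₂ + 2y₃ + 2y₄ + y₅] = 1·(-125.029) = -125.0290.

-125.0290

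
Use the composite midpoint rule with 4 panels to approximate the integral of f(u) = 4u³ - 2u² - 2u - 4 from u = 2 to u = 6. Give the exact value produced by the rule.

1078

h = (6 − 2)/4 = 1.
Midpoints m₁,…,m₄ = 2.5, 3.5, 4.5, 5.5.
f(m₁)=41, f(m₂)=136, f(m₃)=311, f(m₄)=590.
h·[f(m₁) + f(m₂) + f(m₃) + f(m₄)] = 1·(1078) = 1078.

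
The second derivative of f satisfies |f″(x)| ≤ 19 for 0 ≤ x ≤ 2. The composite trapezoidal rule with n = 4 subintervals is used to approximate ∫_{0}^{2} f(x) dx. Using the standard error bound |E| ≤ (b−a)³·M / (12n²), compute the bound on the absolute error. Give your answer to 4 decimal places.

0.7917

|E| ≤ (2)³·19 / (12·4²) = 152/192 = 0.7917.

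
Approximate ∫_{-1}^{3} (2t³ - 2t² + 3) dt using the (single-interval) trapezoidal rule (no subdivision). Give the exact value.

T = (b−a)/2 · [f(-1) + f(3)] = 2·[(-1) + 39] = 76.

76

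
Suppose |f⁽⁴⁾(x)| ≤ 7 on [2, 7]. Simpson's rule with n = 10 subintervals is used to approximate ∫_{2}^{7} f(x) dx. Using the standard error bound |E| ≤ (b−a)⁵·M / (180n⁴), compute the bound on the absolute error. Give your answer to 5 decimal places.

|E| ≤ (5)⁵·7 / (180·10⁴) = 21875/1800000 = 0.01215.

0.01215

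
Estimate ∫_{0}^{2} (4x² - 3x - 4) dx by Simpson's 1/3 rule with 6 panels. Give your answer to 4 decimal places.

h = (2 − 0)/6 = 0.333333.
Nodes x₀,…,x₆ = 0, 0.333333, 0.666667, 1, 1.333333, 1.666667, 2.
f(x) = 4x² - 3x - 4: f₀=-4, f₁=-4.555556, f₂=-4.222222, f₃=-3, f₄=-0.888889, f₅=2.111111, f₆=6.
(h/3)·[f₀ + 4f₁ + 2f₂ + 4f₃ + 2f₄ + 4f₅ + f₆] = 0.111111·(-30) = -3.3333.

-3.3333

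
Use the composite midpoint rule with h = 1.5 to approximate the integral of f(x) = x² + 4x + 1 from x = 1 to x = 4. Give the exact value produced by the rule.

53.4375

h = (4 − 1)/2 = 1.5.
Midpoints m₁,…,m₂ = 1.75, 3.25.
f(m₁)=11.0625, f(m₂)=24.5625.
h·[f(m₁) + f(m₂)] = 1.5·(35.625) = 53.4375.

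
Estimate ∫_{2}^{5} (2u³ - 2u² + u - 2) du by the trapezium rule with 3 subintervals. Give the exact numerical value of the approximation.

240.5

h = (5 − 2)/3 = 1.
Nodes u₀,…,u₃ = 2, 3, 4, 5.
f(u) = 2u³ - 2u² + u - 2: f₀=8, f₁=37, f₂=98, f₃=203.
(h/2)·[f₀ + 2f₁ + 2f₂ + f₃] = 0.5·(481) = 240.5.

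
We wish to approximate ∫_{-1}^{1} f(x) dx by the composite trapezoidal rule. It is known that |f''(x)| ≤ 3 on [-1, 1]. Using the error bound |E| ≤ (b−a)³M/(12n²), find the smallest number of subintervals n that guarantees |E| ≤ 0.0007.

Need 24/(12n²) ≤ 0.0007.
n² ≥ 24/(12·0.0007) = 2857.14 ⇒ n ≥ 53.4522, so the smallest n is 54.

54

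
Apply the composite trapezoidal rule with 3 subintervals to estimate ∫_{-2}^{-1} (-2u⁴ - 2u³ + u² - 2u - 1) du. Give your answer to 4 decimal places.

h = (-1 − (-2))/3 = 0.333333.
Nodes u₀,…,u₃ = -2, -1.666667, -1.333333, -1.
f(u) = -2u⁴ - 2u³ + u² - 2u - 1: f₀=-9, f₁=-1.061728, f₂=1.864198, f₃=2.
(h/2)·[f₀ + 2f₁ + 2f₂ + f₃] = 0.166667·(-5.395062) = -0.8992.

-0.8992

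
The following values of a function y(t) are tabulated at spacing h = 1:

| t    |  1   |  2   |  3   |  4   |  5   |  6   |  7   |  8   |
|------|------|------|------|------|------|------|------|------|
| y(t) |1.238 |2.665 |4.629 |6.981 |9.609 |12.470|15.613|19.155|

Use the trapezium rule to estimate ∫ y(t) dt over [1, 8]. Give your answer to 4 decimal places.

h = 1, n = 7.
(h/2)·[y₀ + 2y₁ + 2y₂ + 2y₃ + 2y₄ + 2y₅ + 2y₆ + y₇] = 0.5·(124.327) = 62.1635.

62.1635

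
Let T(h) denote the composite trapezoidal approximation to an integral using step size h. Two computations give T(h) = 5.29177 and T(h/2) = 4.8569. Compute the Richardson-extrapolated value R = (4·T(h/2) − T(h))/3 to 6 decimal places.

R = (4·T(h/2) − T(h)) / 3 = (4·4.8569 − 5.29177)/3 = (14.13583)/3 = 4.711943.

4.711943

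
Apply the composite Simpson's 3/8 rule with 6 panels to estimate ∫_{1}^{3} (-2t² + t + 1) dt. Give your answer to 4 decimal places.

-11.3333

h = (3 − 1)/6 = 0.333333.
Nodes t₀,…,t₆ = 1, 1.333333, 1.666667, 2, 2.333333, 2.666667, 3.
f(t) = -2t² + t + 1: f₀=0, f₁=-1.222222, f₂=-2.888889, f₃=-5, f₄=-7.555556, f₅=-10.555556, f₆=-14.
(3h/8)·[f₀ + 3f₁ + 3f₂ + 2f₃ + 3f₄ + 3f₅ + f₆] = 0.125·(-90.666667) = -11.3333.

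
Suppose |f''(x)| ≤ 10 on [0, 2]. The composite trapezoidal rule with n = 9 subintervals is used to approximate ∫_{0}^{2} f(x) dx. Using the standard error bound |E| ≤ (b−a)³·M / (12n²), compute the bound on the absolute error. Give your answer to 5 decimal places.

|E| ≤ (2)³·10 / (12·9²) = 80/972 = 0.08230.

0.08230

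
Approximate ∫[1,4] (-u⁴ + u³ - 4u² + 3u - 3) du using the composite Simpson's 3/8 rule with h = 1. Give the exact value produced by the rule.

-212.25

h = (4 − 1)/3 = 1.
Nodes u₀,…,u₃ = 1, 2, 3, 4.
f(u) = -u⁴ + u³ - 4u² + 3u - 3: f₀=-4, f₁=-21, f₂=-84, f₃=-247.
(3h/8)·[f₀ + 3f₁ + 3f₂ + f₃] = 0.375·(-566) = -212.25.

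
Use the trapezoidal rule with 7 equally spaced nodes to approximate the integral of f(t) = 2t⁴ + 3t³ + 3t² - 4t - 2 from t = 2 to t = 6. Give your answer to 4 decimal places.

4266.7325

h = (6 − 2)/6 = 0.666667.
Nodes t₀,…,t₆ = 2, 2.666667, 3.333333, 4, 4.666667, 5.333333, 6.
f(t) = 2t⁴ + 3t³ + 3t² - 4t - 2: f₀=58, f₁=166.691358, f₂=376.024691, f₃=734, f₄=1298.098765, f₅=2135.283951, f₆=3322.
(h/2)·[f₀ + 2f₁ + 2f₂ + 2f₃ + 2f₄ + 2f₅ + f₆] = 0.333333·(12800.197531) = 4266.7325.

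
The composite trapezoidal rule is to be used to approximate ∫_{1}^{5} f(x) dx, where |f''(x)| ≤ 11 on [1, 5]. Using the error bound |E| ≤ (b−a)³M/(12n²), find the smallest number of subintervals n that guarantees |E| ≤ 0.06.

32

Need 704/(12n²) ≤ 0.06.
n² ≥ 704/(12·0.06) = 977.778 ⇒ n ≥ 31.2694, so the smallest n is 32.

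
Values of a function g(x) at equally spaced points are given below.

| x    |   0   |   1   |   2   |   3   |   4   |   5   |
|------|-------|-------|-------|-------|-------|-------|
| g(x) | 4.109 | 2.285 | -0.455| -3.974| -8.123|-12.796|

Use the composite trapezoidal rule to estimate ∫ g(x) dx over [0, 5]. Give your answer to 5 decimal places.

-14.61050

h = 1, n = 5.
(h/2)·[y₀ + 2y₁ + 2y₂ + 2y₃ + 2y₄ + y₅] = 0.5·(-29.221) = -14.61050.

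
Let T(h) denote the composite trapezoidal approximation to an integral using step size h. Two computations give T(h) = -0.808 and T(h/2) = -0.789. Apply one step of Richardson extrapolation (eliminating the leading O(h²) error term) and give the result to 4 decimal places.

-0.7827

R = (4·T(h/2) − T(h)) / 3 = (4·(-0.789) − (-0.808))/3 = (-2.348)/3 = -0.7827.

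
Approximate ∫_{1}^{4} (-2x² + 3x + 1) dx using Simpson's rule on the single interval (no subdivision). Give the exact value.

-16.5

S = (b−a)/6 · [f(1) + 4f(2.5) + f(4)] = 0.5·[2 + 4·(-4) + (-19)] = -16.5.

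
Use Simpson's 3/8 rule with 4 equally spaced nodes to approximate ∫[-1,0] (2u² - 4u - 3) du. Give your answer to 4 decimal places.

-0.3333

h = (0 − (-1))/3 = 0.333333.
Nodes u₀,…,u₃ = -1, -0.666667, -0.333333, 0.
f(u) = 2u² - 4u - 3: f₀=3, f₁=0.555556, f₂=-1.444444, f₃=-3.
(3h/8)·[f₀ + 3f₁ + 3f₂ + f₃] = 0.125·(-2.666667) = -0.3333.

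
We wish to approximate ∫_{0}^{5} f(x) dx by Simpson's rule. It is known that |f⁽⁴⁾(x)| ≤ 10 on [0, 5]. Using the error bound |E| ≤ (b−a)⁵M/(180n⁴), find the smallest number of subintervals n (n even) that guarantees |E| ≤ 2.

Need 31250/(180n⁴) ≤ 2.
n⁴ ≥ 31250/(180·2) = 86.8056 ⇒ n ≥ 3.0524, so the smallest even n is 4. (n must be even for Simpson's rule.)

4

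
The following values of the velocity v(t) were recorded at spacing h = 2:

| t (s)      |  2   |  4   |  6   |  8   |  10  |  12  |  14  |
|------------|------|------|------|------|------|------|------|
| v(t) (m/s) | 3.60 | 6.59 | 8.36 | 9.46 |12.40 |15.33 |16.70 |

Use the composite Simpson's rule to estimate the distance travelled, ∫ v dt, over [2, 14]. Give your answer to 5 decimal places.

h = 2, n = 6.
(h/3)·[y₀ + 4y₁ + 2y₂ + 4y₃ + 2y₄ + 4y₅ + y₆] = 0.666667·(187.34) = 124.89333.

124.89333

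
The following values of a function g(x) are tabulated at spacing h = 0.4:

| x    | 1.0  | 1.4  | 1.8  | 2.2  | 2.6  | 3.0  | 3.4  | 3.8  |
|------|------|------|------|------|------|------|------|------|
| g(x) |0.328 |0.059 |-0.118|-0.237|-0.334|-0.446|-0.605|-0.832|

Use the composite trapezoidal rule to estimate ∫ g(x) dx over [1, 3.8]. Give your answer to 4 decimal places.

h = 0.4, n = 7.
(h/2)·[y₀ + 2y₁ + 2y₂ + 2y₃ + 2y₄ + 2y₅ + 2y₆ + y₇] = 0.2·(-3.866) = -0.7732.

-0.7732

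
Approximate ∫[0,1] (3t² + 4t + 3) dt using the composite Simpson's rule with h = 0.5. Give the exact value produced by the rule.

6

h = (1 − 0)/2 = 0.5.
Nodes t₀,…,t₂ = 0, 0.5, 1.
f(t) = 3t² + 4t + 3: f₀=3, f₁=5.75, f₂=10.
(h/3)·[f₀ + 4f₁ + f₂] = 0.166667·(36) = 6.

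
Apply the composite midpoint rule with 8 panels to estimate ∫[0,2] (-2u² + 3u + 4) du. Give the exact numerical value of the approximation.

h = (2 − 0)/8 = 0.25.
Midpoints m₁,…,m₈ = 0.125, 0.375, 0.625, 0.875, 1.125, 1.375, 1.625, 1.875.
f(m₁)=4.34375, f(m₂)=4.84375, f(m₃)=5.09375, f(m₄)=5.09375, f(m₅)=4.84375, f(m₆)=4.34375, f(m₇)=3.59375, f(m₈)=2.59375.
h·[f(m₁) + f(m₂) + f(m₃) + f(m₄) + f(m₅) + f(m₆) + f(m₇) + f(m₈)] = 0.25·(34.75) = 8.6875.

8.6875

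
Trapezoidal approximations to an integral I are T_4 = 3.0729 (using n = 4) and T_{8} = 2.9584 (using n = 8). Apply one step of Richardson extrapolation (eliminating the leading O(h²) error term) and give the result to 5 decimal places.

R = (4·T_{8} − T_4) / 3 = (4·2.9584 − 3.0729)/3 = (8.7607)/3 = 2.92023.

2.92023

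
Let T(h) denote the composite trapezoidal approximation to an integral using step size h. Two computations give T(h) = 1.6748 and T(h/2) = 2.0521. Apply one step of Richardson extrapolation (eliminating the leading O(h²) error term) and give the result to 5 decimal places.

2.17787

R = (4·T(h/2) − T(h)) / 3 = (4·2.0521 − 1.6748)/3 = (6.5336)/3 = 2.17787.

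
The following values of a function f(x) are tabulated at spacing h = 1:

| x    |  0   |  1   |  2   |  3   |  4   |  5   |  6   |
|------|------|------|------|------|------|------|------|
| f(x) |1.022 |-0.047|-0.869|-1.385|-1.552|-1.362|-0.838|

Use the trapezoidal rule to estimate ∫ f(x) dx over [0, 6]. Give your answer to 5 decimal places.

h = 1, n = 6.
(h/2)·[y₀ + 2y₁ + 2y₂ + 2y₃ + 2y₄ + 2y₅ + y₆] = 0.5·(-10.246) = -5.12300.

-5.12300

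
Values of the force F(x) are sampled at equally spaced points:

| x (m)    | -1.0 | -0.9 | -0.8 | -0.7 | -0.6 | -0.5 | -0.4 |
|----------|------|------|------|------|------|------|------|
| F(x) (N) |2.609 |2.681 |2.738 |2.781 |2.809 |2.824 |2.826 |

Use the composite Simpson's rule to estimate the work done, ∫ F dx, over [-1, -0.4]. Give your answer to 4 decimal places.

1.6558

h = 0.1, n = 6.
(h/3)·[y₀ + 4y₁ + 2y₂ + 4y₃ + 2y₄ + 4y₅ + y₆] = 0.033333·(49.673) = 1.6558.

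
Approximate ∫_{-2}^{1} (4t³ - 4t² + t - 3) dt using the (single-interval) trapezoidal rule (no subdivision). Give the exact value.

T = (b−a)/2 · [f(-2) + f(1)] = 1.5·[(-53) + (-2)] = -82.5.

-82.5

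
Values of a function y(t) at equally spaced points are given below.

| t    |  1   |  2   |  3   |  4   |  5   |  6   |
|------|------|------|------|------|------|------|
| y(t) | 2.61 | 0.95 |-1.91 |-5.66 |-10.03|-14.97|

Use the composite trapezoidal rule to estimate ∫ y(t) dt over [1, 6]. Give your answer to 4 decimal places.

h = 1, n = 5.
(h/2)·[y₀ + 2y₁ + 2y₂ + 2y₃ + 2y₄ + y₅] = 0.5·(-45.66) = -22.8300.

-22.8300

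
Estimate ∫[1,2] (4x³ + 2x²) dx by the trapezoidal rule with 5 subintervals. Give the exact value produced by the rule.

h = (2 − 1)/5 = 0.2.
Nodes x₀,…,x₅ = 1, 1.2, 1.4, 1.6, 1.8, 2.
f(x) = 4x³ + 2x²: f₀=6, f₁=9.792, f₂=14.896, f₃=21.504, f₄=29.808, f₅=40.
(h/2)·[f₀ + 2f₁ + 2f₂ + 2f₃ + 2f₄ + f₅] = 0.1·(198) = 19.8.

19.8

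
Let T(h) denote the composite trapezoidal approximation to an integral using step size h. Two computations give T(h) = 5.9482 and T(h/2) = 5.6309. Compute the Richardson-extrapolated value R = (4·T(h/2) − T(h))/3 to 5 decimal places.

5.52513

R = (4·T(h/2) − T(h)) / 3 = (4·5.6309 − 5.9482)/3 = (16.5754)/3 = 5.52513.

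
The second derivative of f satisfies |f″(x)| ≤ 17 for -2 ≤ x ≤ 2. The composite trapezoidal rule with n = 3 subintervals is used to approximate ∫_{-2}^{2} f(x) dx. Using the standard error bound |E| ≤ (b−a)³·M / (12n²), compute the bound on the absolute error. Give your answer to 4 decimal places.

|E| ≤ (4)³·17 / (12·3²) = 1088/108 = 10.0741.

10.0741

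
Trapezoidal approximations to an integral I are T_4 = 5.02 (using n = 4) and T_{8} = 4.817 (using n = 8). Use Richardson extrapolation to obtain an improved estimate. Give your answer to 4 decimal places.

R = (4·T_{8} − T_4) / 3 = (4·4.817 − 5.02)/3 = (14.248)/3 = 4.7493.

4.7493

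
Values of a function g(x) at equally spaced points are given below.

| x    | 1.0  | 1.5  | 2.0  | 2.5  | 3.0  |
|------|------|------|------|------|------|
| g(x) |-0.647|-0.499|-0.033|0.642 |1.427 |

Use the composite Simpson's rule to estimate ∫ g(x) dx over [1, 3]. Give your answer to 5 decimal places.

0.21433

h = 0.5, n = 4.
(h/3)·[y₀ + 4y₁ + 2y₂ + 4y₃ + y₄] = 0.166667·(1.286) = 0.21433.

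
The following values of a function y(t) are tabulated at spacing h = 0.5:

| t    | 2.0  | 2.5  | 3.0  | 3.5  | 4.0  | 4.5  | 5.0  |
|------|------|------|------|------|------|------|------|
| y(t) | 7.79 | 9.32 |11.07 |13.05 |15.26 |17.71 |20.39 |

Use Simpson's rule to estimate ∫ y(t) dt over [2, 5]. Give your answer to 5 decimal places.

h = 0.5, n = 6.
(h/3)·[y₀ + 4y₁ + 2y₂ + 4y₃ + 2y₄ + 4y₅ + y₆] = 0.166667·(241.16) = 40.19333.

40.19333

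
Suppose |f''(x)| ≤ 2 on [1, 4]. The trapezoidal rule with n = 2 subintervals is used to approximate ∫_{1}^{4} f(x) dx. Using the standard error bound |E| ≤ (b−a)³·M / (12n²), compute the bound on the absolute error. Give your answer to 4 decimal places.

1.1250

|E| ≤ (3)³·2 / (12·2²) = 54/48 = 1.1250.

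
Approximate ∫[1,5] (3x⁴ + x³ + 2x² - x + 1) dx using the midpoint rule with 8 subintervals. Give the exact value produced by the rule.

h = (5 − 1)/8 = 0.5.
Midpoints m₁,…,m₈ = 1.25, 1.75, 2.25, 2.75, 3.25, 3.75, 4.25, 4.75.
f(m₁)=12.15234375, f(m₂)=38.87109375, f(m₃)=97.15234375, f(m₄)=205.74609375, f(m₅)=387.90234375, f(m₆)=671.37109375, f(m₇)=1088.40234375, f(m₈)=1675.74609375.
h·[f(m₁) + f(m₂) + f(m₃) + f(m₄) + f(m₅) + f(m₆) + f(m₇) + f(m₈)] = 0.5·(4177.34375) = 2088.671875.

2088.671875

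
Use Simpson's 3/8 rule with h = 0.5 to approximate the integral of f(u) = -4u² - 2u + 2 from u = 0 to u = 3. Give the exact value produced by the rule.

-39

h = (3 − 0)/6 = 0.5.
Nodes u₀,…,u₆ = 0, 0.5, 1, 1.5, 2, 2.5, 3.
f(u) = -4u² - 2u + 2: f₀=2, f₁=0, f₂=-4, f₃=-10, f₄=-18, f₅=-28, f₆=-40.
(3h/8)·[f₀ + 3f₁ + 3f₂ + 2f₃ + 3f₄ + 3f₅ + f₆] = 0.1875·(-208) = -39.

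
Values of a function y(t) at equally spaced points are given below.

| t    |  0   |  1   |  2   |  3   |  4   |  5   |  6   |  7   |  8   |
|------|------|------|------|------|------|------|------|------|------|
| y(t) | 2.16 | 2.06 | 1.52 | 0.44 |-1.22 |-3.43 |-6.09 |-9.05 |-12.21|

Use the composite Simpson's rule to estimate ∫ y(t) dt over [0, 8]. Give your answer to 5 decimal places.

-20.51667

h = 1, n = 8.
(h/3)·[y₀ + 4y₁ + 2y₂ + 4y₃ + 2y₄ + 4y₅ + 2y₆ + 4y₇ + y₈] = 0.333333·(-61.55) = -20.51667.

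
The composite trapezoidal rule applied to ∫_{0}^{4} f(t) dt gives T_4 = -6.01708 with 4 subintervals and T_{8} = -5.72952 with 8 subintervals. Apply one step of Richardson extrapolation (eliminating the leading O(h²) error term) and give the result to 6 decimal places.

-5.633667

R = (4·T_{8} − T_4) / 3 = (4·(-5.72952) − (-6.01708))/3 = (-16.90100)/3 = -5.633667.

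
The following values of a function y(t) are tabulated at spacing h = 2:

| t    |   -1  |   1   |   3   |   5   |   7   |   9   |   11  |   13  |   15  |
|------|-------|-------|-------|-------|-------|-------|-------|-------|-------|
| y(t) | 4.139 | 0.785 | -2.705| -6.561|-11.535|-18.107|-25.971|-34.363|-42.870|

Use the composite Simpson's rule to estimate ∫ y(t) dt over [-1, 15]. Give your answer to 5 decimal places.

-234.75800

h = 2, n = 8.
(h/3)·[y₀ + 4y₁ + 2y₂ + 4y₃ + 2y₄ + 4y₅ + 2y₆ + 4y₇ + y₈] = 0.666667·(-352.137) = -234.75800.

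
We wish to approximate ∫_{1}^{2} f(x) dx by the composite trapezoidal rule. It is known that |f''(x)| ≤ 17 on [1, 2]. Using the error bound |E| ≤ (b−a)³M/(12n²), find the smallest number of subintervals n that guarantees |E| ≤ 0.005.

Need 17/(12n²) ≤ 0.005.
n² ≥ 17/(12·0.005) = 283.333 ⇒ n ≥ 16.8325, so the smallest n is 17.

17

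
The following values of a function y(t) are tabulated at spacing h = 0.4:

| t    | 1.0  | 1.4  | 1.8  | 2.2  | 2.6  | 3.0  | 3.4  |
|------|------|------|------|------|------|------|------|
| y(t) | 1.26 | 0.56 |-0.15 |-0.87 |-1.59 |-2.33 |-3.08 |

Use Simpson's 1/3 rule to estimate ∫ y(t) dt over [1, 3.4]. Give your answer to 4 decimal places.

h = 0.4, n = 6.
(h/3)·[y₀ + 4y₁ + 2y₂ + 4y₃ + 2y₄ + 4y₅ + y₆] = 0.133333·(-15.86) = -2.1147.

-2.1147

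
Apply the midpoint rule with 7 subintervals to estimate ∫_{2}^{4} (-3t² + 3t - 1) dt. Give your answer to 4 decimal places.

h = (4 − 2)/7 = 0.285714.
Midpoints m₁,…,m₇ = 2.142857, 2.428571, 2.714286, 3, 3.285714, 3.571429, 3.857143.
f(m₁)=-8.346939, f(m₂)=-11.408163, f(m₃)=-14.959184, f(m₄)=-19, f(m₅)=-23.530612, f(m₆)=-28.551020, f(m₇)=-34.061224.
h·[f(m₁) + f(m₂) + f(m₃) + f(m₄) + f(m₅) + f(m₆) + f(m₇)] = 0.285714·(-139.857143) = -39.9592.

-39.9592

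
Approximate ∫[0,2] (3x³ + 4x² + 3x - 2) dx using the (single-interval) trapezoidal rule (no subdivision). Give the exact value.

T = (b−a)/2 · [f(0) + f(2)] = 1·[(-2) + 44] = 42.

42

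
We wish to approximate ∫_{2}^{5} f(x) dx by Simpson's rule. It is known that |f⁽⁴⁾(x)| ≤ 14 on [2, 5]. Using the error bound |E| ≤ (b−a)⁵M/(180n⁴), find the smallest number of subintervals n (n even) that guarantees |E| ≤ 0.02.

Need 3402/(180n⁴) ≤ 0.02.
n⁴ ≥ 3402/(180·0.02) = 945 ⇒ n ≥ 5.5444, so the smallest even n is 6. (n must be even for Simpson's rule.)

6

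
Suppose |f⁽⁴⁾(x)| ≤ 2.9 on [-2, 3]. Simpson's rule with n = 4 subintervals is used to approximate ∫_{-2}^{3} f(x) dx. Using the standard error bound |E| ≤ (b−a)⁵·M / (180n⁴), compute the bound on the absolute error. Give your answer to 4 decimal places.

0.1967

|E| ≤ (5)⁵·2.9 / (180·4⁴) = 9062.5/46080 = 0.1967.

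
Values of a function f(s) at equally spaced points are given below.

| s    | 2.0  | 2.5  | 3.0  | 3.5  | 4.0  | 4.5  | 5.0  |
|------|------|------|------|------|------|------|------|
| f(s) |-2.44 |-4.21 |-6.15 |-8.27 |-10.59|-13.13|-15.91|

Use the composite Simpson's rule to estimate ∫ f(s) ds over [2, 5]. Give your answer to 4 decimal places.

-25.7117

h = 0.5, n = 6.
(h/3)·[y₀ + 4y₁ + 2y₂ + 4y₃ + 2y₄ + 4y₅ + y₆] = 0.166667·(-154.27) = -25.7117.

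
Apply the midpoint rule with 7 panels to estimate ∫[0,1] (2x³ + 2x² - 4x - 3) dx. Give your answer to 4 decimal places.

-3.8418

h = (1 − 0)/7 = 0.142857.
Midpoints m₁,…,m₇ = 0.071429, 0.214286, 0.357143, 0.5, 0.642857, 0.785714, 0.928571.
f(m₁)=-3.274781, f(m₂)=-3.745627, f(m₃)=-4.082362, f(m₄)=-4.25, f(m₅)=-4.213557, f(m₆)=-3.938047, f(m₇)=-3.388484.
h·[f(m₁) + f(m₂) + f(m₃) + f(m₄) + f(m₅) + f(m₆) + f(m₇)] = 0.142857·(-26.892857) = -3.8418.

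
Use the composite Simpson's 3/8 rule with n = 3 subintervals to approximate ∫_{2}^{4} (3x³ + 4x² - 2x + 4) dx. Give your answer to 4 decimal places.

h = (4 − 2)/3 = 0.666667.
Nodes x₀,…,x₃ = 2, 2.666667, 3.333333, 4.
f(x) = 3x³ + 4x² - 2x + 4: f₀=40, f₁=84, f₂=152.888889, f₃=252.
(3h/8)·[f₀ + 3f₁ + 3f₂ + f₃] = 0.25·(1002.666667) = 250.6667.

250.6667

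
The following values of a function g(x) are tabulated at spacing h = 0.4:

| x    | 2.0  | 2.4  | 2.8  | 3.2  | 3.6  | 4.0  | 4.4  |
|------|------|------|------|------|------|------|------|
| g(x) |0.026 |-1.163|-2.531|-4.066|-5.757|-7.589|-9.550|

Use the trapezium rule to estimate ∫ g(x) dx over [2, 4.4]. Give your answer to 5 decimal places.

h = 0.4, n = 6.
(h/2)·[y₀ + 2y₁ + 2y₂ + 2y₃ + 2y₄ + 2y₅ + y₆] = 0.2·(-51.736) = -10.34720.

-10.34720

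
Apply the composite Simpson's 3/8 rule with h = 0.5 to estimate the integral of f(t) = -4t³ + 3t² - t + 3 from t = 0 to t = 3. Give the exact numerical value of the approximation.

h = (3 − 0)/6 = 0.5.
Nodes t₀,…,t₆ = 0, 0.5, 1, 1.5, 2, 2.5, 3.
f(t) = -4t³ + 3t² - t + 3: f₀=3, f₁=2.75, f₂=1, f₃=-5.25, f₄=-19, f₅=-43.25, f₆=-81.
(3h/8)·[f₀ + 3f₁ + 3f₂ + 2f₃ + 3f₄ + 3f₅ + f₆] = 0.1875·(-264) = -49.5.

-49.5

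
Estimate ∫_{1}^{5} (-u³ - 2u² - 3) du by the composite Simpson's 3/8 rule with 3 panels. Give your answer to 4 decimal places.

-250.6667

h = (5 − 1)/3 = 1.333333.
Nodes u₀,…,u₃ = 1, 2.333333, 3.666667, 5.
f(u) = -u³ - 2u² - 3: f₀=-6, f₁=-26.592593, f₂=-79.185185, f₃=-178.
(3h/8)·[f₀ + 3f₁ + 3f₂ + f₃] = 0.5·(-501.333333) = -250.6667.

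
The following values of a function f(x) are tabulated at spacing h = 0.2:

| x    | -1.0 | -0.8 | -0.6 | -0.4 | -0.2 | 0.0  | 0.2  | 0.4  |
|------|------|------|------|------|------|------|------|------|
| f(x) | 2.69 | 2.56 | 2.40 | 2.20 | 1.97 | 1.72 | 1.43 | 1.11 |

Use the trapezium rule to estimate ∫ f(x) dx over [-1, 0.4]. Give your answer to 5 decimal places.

h = 0.2, n = 7.
(h/2)·[y₀ + 2y₁ + 2y₂ + 2y₃ + 2y₄ + 2y₅ + 2y₆ + y₇] = 0.1·(28.36) = 2.83600.

2.83600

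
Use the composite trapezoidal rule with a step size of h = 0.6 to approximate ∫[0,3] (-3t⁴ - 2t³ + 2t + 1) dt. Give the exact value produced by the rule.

h = (3 − 0)/5 = 0.6.
Nodes t₀,…,t₅ = 0, 0.6, 1.2, 1.8, 2.4, 3.
f(t) = -3t⁴ - 2t³ + 2t + 1: f₀=1, f₁=1.3792, f₂=-6.2768, f₃=-38.5568, f₄=-121.3808, f₅=-290.
(h/2)·[f₀ + 2f₁ + 2f₂ + 2f₃ + 2f₄ + f₅] = 0.3·(-618.6704) = -185.60112.

-185.60112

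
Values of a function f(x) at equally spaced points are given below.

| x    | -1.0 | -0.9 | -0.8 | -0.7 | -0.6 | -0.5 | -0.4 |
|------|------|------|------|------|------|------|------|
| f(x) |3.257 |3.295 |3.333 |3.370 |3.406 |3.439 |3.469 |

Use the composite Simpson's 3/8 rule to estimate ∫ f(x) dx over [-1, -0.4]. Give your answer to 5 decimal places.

2.02069

h = 0.1, n = 6.
(3h/8)·[y₀ + 3y₁ + 3y₂ + 2y₃ + 3y₄ + 3y₅ + y₆] = 0.0375·(53.885) = 2.02069.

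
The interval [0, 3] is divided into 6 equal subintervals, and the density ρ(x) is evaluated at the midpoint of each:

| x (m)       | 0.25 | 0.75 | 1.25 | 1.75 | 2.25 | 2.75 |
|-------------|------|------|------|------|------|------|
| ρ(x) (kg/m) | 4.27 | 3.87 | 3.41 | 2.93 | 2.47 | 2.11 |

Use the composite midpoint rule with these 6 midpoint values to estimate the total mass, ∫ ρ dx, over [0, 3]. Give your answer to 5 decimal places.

9.53000

h = 0.5, n = 6.
h·[y(m₁) + y(m₂) + y(m₃) + y(m₄) + y(m₅) + y(m₆)] = 0.5·(19.06) = 9.53000.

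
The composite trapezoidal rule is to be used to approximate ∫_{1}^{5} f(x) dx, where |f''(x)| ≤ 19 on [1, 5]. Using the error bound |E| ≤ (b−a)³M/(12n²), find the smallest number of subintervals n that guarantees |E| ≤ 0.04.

51

Need 1216/(12n²) ≤ 0.04.
n² ≥ 1216/(12·0.04) = 2533.33 ⇒ n ≥ 50.3322, so the smallest n is 51.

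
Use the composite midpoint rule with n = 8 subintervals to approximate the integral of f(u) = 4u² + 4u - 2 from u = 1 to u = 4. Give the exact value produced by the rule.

107.859375

h = (4 − 1)/8 = 0.375.
Midpoints m₁,…,m₈ = 1.1875, 1.5625, 1.9375, 2.3125, 2.6875, 3.0625, 3.4375, 3.8125.
f(m₁)=8.390625, f(m₂)=14.015625, f(m₃)=20.765625, f(m₄)=28.640625, f(m₅)=37.640625, f(m₆)=47.765625, f(m₇)=59.015625, f(m₈)=71.390625.
h·[f(m₁) + f(m₂) + f(m₃) + f(m₄) + f(m₅) + f(m₆) + f(m₇) + f(m₈)] = 0.375·(287.625) = 107.859375.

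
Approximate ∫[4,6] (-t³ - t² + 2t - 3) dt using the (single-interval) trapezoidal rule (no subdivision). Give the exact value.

T = (b−a)/2 · [f(4) + f(6)] = 1·[(-75) + (-243)] = -318.

-318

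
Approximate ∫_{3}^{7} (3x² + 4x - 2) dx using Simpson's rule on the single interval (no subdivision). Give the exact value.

388

S = (b−a)/6 · [f(3) + 4f(5) + f(7)] = 0.666667·[37 + 4·93 + 173] = 388.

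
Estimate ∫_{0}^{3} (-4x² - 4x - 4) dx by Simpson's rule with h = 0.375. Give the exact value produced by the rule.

h = (3 − 0)/8 = 0.375.
Nodes x₀,…,x₈ = 0, 0.375, 0.75, 1.125, 1.5, 1.875, 2.25, 2.625, 3.
f(x) = -4x² - 4x - 4: f₀=-4, f₁=-6.0625, f₂=-9.25, f₃=-13.5625, f₄=-19, f₅=-25.5625, f₆=-33.25, f₇=-42.0625, f₈=-52.
(h/3)·[f₀ + 4f₁ + 2f₂ + 4f₃ + 2f₄ + 4f₅ + 2f₆ + 4f₇ + f₈] = 0.125·(-528) = -66.

-66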